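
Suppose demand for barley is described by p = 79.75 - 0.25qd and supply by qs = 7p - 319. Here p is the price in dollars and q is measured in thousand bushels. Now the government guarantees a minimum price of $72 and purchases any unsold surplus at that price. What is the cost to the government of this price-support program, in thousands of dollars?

11088

Rearranging demand gives qd = 319 - 4p. Equilibrium: 319 - 4p = 7p - 319, so 638 = 11p and p* = 58, q* = 87.
Because the floor (72) lies above the market-clearing price, it is binding.
At p = 72: qd = 319 - 4·72 = 31 and qs = 7·72 - 319 = 185.
Surplus = qs - qd = 154.
Government expenditure = surplus × support price = 154 × 72 = 11088.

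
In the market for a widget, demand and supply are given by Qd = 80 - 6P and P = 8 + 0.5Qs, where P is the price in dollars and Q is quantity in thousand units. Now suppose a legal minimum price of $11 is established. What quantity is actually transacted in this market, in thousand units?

8

Rearranging supply gives Qs = 2P - 16. Equilibrium: 80 - 6P = 2P - 16, so 96 = 8P and P* = 12, Q* = 8.
Since 11 is below P* = 12, the floor does not bind and the free-market outcome prevails.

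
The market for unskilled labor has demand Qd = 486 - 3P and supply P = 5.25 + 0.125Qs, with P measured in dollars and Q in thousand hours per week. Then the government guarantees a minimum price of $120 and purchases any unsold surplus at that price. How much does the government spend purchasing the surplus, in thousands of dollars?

Rearranging supply gives Qs = 8P - 42. Without the control the market clears where 486 - 3P = 8P - 42, i.e. P* = 48 and Q* = 342.
Because the floor (120) lies above the market-clearing price, it is binding.
At P = 120: Qd = 486 - 3·120 = 126 and Qs = 8·120 - 42 = 918.
Surplus = Qs - Qd = 792.
Government expenditure = surplus × support price = 792 × 120 = 95040.

95040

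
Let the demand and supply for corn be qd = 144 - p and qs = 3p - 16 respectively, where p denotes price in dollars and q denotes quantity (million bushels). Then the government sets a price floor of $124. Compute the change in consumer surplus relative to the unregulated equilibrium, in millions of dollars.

-5208

Setting quantity demanded equal to quantity supplied, 144 - p = 3p - 16, gives p* = 40 and q* = 104.
The floor of 124 is above the equilibrium price 40, so it binds.
At p = 124: qd = 144 - 124 = 20 and qs = 3·124 - 16 = 356.
Consumer surplus without the control is ½ · (144 - 40) · 104 = 5408.
With the floor, consumers buy 20 units at 124, so CS = ½ · (144 - 124) · 20 = 200.
Change in consumer surplus = 200 - 5408 = -5208.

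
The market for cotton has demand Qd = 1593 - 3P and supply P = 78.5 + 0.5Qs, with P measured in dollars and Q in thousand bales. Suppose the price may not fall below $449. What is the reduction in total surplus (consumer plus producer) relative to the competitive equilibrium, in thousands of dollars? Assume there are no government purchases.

36753.75

Rearranging supply gives Qs = 2P - 157. In a free market, 1593 - 3P = 2P - 157 gives the equilibrium P* = 350, Q* = 543.
Because the floor (449) lies above the market-clearing price, it is binding.
At P = 449: Qd = 1593 - 3·449 = 246 and Qs = 2·449 - 157 = 741.
Quantity traded falls to 246. At Q = 246 the demand price is (1593 - 246)/3 = 449 and the supply price is (157 + 246)/2 = 201.5.
Deadweight loss = ½ · (449 - 201.5) · (543 - 246) = ½ · 247.5 · 297 = 36753.75.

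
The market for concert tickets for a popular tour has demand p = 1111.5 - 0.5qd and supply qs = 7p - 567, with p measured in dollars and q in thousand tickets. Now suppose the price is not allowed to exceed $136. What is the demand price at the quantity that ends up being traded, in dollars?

919

Rearranging demand gives qd = 2223 - 2p. In a free market, 2223 - 2p = 7p - 567 gives the equilibrium p* = 310, q* = 1603.
Because the ceiling (136) lies below the market-clearing price, it is binding.
At p = 136: qd = 2223 - 2·136 = 1951 and qs = 7·136 - 567 = 385.
Only 385 units reach the market. On the demand curve, the marginal buyer's willingness to pay at q = 385 is (2223 - 385)/2 = 919.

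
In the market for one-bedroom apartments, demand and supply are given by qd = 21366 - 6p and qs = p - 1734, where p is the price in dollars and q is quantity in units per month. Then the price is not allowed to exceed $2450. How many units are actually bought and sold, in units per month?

716

Setting quantity demanded equal to quantity supplied, 21366 - 6p = p - 1734, gives p* = 3300 and q* = 1566.
Since 2450 < 3300, the ceiling is binding.
At p = 2450: qd = 21366 - 6·2450 = 6666 and qs = 2450 - 1734 = 716.
The quantity actually transacted is the short side, supply: 716.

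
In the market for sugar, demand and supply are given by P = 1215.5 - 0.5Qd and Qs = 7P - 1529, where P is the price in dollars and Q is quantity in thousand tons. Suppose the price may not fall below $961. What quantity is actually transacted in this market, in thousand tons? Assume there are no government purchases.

Rearranging demand gives Qd = 2431 - 2P. In a free market, 2431 - 2P = 7P - 1529 gives the equilibrium P* = 440, Q* = 1551.
Since 961 > 440, the floor is binding.
At P = 961: Qd = 2431 - 2·961 = 509 and Qs = 7·961 - 1529 = 5198.
The quantity actually transacted is the short side, demand: 509.

509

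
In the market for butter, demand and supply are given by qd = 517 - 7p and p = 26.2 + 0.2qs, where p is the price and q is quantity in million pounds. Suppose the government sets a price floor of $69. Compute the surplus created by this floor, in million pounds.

Rearranging supply gives qs = 5p - 131. Equilibrium: 517 - 7p = 5p - 131, so 648 = 12p and p* = 54, q* = 139.
The floor of 69 is above the equilibrium price 54, so it binds.
At p = 69: qd = 517 - 7·69 = 34 and qs = 5·69 - 131 = 214.
Surplus = qs - qd = 214 - 34 = 180.

180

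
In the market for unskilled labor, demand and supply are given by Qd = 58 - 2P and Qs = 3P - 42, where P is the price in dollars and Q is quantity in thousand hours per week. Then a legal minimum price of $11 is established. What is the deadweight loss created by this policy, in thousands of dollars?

In a free market, 58 - 2P = 3P - 42 gives the equilibrium P* = 20, Q* = 18.
Since 11 is below P* = 20, the floor does not bind and the free-market outcome prevails.
Since the control does not bind, no trades are prevented and deadweight loss is zero.

0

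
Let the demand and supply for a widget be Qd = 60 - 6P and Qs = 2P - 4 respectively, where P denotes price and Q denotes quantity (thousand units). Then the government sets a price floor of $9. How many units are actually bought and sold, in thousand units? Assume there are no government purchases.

6

Equilibrium: 60 - 6P = 2P - 4, so 64 = 8P and P* = 8, Q* = 12.
Since 9 > 8, the floor is binding.
At P = 9: Qd = 60 - 6·9 = 6 and Qs = 2·9 - 4 = 14.
The quantity actually transacted is the short side, demand: 6.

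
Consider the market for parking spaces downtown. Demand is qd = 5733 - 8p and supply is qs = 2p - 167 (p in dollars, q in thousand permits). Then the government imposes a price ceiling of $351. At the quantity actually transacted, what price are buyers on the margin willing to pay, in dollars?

Without the control the market clears where 5733 - 8p = 2p - 167, i.e. p* = 590 and q* = 1013.
Because the ceiling (351) lies below the market-clearing price, it is binding.
At p = 351: qd = 5733 - 8·351 = 2925 and qs = 2·351 - 167 = 535.
Only 535 units reach the market. On the demand curve, the marginal buyer's willingness to pay at q = 535 is (5733 - 535)/8 = 649.75.

649.75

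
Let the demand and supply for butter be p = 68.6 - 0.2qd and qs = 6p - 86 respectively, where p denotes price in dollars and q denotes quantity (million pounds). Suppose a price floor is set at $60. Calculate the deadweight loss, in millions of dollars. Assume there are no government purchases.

2021.25

Rearranging demand gives qd = 343 - 5p. Without the control the market clears where 343 - 5p = 6p - 86, i.e. p* = 39 and q* = 148.
Because the floor (60) lies above the market-clearing price, it is binding.
At p = 60: qd = 343 - 5·60 = 43 and qs = 6·60 - 86 = 274.
Quantity traded falls to 43. At q = 43 the demand price is (343 - 43)/5 = 60 and the supply price is (86 + 43)/6 = 21.5.
Deadweight loss = ½ · (60 - 21.5) · (148 - 43) = ½ · 38.5 · 105 = 2021.25.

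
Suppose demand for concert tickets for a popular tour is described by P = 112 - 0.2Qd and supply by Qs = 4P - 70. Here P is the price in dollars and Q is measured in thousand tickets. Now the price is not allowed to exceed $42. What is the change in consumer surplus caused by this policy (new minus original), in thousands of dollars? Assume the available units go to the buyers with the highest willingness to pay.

1489.6

Rearranging demand gives Qd = 560 - 5P. Without the control the market clears where 560 - 5P = 4P - 70, i.e. P* = 70 and Q* = 210.
Since 42 < 70, the ceiling is binding.
At P = 42: Qd = 560 - 5·42 = 350 and Qs = 4·42 - 70 = 98.
Consumer surplus without the control is ½ · (112 - 70) · 210 = 4410.
With the ceiling, 98 units are sold at 42 (assume they go to the highest-value buyers). The demand price at Q = 98 is 92.4, so CS = ½ · [(112 - 42) + (92.4 - 42)] · 98 = 5899.6.
Change in consumer surplus = 5899.6 - 4410 = 1489.6.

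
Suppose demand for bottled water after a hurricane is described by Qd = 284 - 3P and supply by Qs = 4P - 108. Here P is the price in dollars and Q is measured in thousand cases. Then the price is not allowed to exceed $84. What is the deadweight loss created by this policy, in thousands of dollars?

0

Setting quantity demanded equal to quantity supplied, 284 - 3P = 4P - 108, gives P* = 56 and Q* = 116.
The ceiling of 84 is above the equilibrium price 56, so it is not binding; the market clears at P* = 56, Q* = 116.
Since the control does not bind, no trades are prevented and deadweight loss is zero.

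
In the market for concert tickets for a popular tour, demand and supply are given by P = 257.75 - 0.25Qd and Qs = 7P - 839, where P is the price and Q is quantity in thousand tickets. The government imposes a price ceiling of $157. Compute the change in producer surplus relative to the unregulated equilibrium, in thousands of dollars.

Rearranging demand gives Qd = 1031 - 4P. Setting quantity demanded equal to quantity supplied, 1031 - 4P = 7P - 839, gives P* = 170 and Q* = 351.
Because the ceiling (157) lies below the market-clearing price, it is binding.
At P = 157: Qd = 1031 - 4·157 = 403 and Qs = 7·157 - 839 = 260.
Producer surplus without the control is ½ · (170 - 839/7) · 351 = 123201/14.
With the ceiling, producers sell 260 units at 157, so PS = ½ · (157 - 839/7) · 260 = 33800/7.
Change in producer surplus = 33800/7 - 123201/14 = -3971.5.

-3971.5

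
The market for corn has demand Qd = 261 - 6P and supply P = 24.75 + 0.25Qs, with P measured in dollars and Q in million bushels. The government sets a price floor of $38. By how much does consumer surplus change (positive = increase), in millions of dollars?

Rearranging supply gives Qs = 4P - 99. Equilibrium: 261 - 6P = 4P - 99, so 360 = 10P and P* = 36, Q* = 45.
The floor of 38 is above the equilibrium price 36, so it binds.
At P = 38: Qd = 261 - 6·38 = 33 and Qs = 4·38 - 99 = 53.
Consumer surplus without the control is ½ · (43.5 - 36) · 45 = 168.75.
With the floor, consumers buy 33 units at 38, so CS = ½ · (43.5 - 38) · 33 = 90.75.
Change in consumer surplus = 90.75 - 168.75 = -78.

-78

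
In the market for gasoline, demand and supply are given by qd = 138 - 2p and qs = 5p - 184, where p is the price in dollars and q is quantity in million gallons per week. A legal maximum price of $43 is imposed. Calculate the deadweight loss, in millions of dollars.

78.75

Without the control the market clears where 138 - 2p = 5p - 184, i.e. p* = 46 and q* = 46.
Since 43 < 46, the ceiling is binding.
At p = 43: qd = 138 - 2·43 = 52 and qs = 5·43 - 184 = 31.
Quantity traded falls to 31. At q = 31 the demand price is (138 - 31)/2 = 53.5 and the supply price is (184 + 31)/5 = 43.
Deadweight loss = ½ · (53.5 - 43) · (46 - 31) = ½ · 10.5 · 15 = 78.75.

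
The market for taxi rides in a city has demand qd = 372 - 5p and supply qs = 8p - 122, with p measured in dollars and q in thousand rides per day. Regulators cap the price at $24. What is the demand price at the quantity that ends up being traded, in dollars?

In a free market, 372 - 5p = 8p - 122 gives the equilibrium p* = 38, q* = 182.
Since 24 < 38, the ceiling is binding.
At p = 24: qd = 372 - 5·24 = 252 and qs = 8·24 - 122 = 70.
Only 70 units reach the market. On the demand curve, the marginal buyer's willingness to pay at q = 70 is (372 - 70)/5 = 60.4.

60.4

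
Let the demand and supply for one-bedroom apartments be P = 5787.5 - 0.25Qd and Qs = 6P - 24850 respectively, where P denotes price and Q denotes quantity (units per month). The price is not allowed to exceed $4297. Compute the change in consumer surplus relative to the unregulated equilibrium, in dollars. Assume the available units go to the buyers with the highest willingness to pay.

Rearranging demand gives Qd = 23150 - 4P. Setting quantity demanded equal to quantity supplied, 23150 - 4P = 6P - 24850, gives P* = 4800 and Q* = 3950.
The ceiling of 4297 is below the equilibrium price 4800, so it binds.
At P = 4297: Qd = 23150 - 4·4297 = 5962 and Qs = 6·4297 - 24850 = 932.
Consumer surplus without the control is ½ · (5787.5 - 4800) · 3950 = 1950312.5.
With the ceiling, 932 units are sold at 4297 (assume they go to the highest-value buyers). The demand price at Q = 932 is 5554.5, so CS = ½ · [(5787.5 - 4297) + (5554.5 - 4297)] · 932 = 1280568.
Change in consumer surplus = 1280568 - 1950312.5 = -669744.5.

-669744.5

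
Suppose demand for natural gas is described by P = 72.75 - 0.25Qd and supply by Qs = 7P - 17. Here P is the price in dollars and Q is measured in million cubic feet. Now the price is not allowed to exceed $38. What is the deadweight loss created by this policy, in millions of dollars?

0

Rearranging demand gives Qd = 291 - 4P. Setting quantity demanded equal to quantity supplied, 291 - 4P = 7P - 17, gives P* = 28 and Q* = 179.
The ceiling of 38 is above the equilibrium price 28, so it is not binding; the market clears at P* = 28, Q* = 179.
Since the control does not bind, no trades are prevented and deadweight loss is zero.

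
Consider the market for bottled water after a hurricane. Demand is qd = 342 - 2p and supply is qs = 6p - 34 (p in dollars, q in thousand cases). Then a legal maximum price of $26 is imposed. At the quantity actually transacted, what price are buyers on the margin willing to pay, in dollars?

In a free market, 342 - 2p = 6p - 34 gives the equilibrium p* = 47, q* = 248.
The ceiling of 26 is below the equilibrium price 47, so it binds.
At p = 26: qd = 342 - 2·26 = 290 and qs = 6·26 - 34 = 122.
Only 122 units reach the market. On the demand curve, the marginal buyer's willingness to pay at q = 122 is (342 - 122)/2 = 110.

110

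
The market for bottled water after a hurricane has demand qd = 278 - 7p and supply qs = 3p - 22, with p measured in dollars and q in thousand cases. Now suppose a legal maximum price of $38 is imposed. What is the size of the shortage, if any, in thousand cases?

Equilibrium: 278 - 7p = 3p - 22, so 300 = 10p and p* = 30, q* = 68.
Since 38 is above p* = 30, the ceiling does not bind and the free-market outcome prevails.
Since the control does not bind, there is no shortage.

0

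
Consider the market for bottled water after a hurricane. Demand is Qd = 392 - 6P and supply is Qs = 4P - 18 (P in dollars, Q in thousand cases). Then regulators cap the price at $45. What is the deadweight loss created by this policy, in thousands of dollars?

0

Setting quantity demanded equal to quantity supplied, 392 - 6P = 4P - 18, gives P* = 41 and Q* = 146.
The ceiling of 45 is above the equilibrium price 41, so it is not binding; the market clears at P* = 41, Q* = 146.
Since the control does not bind, no trades are prevented and deadweight loss is zero.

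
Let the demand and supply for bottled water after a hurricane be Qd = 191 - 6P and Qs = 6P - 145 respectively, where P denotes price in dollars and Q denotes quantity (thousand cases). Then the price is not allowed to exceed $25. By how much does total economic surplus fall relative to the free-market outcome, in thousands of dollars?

54

In a free market, 191 - 6P = 6P - 145 gives the equilibrium P* = 28, Q* = 23.
Because the ceiling (25) lies below the market-clearing price, it is binding.
At P = 25: Qd = 191 - 6·25 = 41 and Qs = 6·25 - 145 = 5.
Quantity traded falls to 5. At Q = 5 the demand price is (191 - 5)/6 = 31 and the supply price is (145 + 5)/6 = 25.
Deadweight loss = ½ · (31 - 25) · (23 - 5) = ½ · 6 · 18 = 54.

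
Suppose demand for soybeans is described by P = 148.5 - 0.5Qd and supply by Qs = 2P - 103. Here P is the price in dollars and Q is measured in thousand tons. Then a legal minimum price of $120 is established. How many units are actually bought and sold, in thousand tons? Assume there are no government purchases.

57

Rearranging demand gives Qd = 297 - 2P. Without the control the market clears where 297 - 2P = 2P - 103, i.e. P* = 100 and Q* = 97.
Because the floor (120) lies above the market-clearing price, it is binding.
At P = 120: Qd = 297 - 2·120 = 57 and Qs = 2·120 - 103 = 137.
The quantity actually transacted is the short side, demand: 57.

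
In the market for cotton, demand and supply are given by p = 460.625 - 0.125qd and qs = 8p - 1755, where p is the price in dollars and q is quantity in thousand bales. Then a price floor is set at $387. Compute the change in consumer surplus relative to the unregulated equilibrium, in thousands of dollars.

Rearranging demand gives qd = 3685 - 8p. In a free market, 3685 - 8p = 8p - 1755 gives the equilibrium p* = 340, q* = 965.
Because the floor (387) lies above the market-clearing price, it is binding.
At p = 387: qd = 3685 - 8·387 = 589 and qs = 8·387 - 1755 = 1341.
Consumer surplus without the control is ½ · (460.625 - 340) · 965 = 58201.5625.
With the floor, consumers buy 589 units at 387, so CS = ½ · (460.625 - 387) · 589 = 21682.5625.
Change in consumer surplus = 21682.5625 - 58201.5625 = -36519.

-36519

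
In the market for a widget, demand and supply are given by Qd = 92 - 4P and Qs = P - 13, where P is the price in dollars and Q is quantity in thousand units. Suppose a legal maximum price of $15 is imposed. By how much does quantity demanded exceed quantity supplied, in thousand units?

Setting quantity demanded equal to quantity supplied, 92 - 4P = P - 13, gives P* = 21 and Q* = 8.
Because the ceiling (15) lies below the market-clearing price, it is binding.
At P = 15: Qd = 92 - 4·15 = 32 and Qs = 15 - 13 = 2.
Shortage = Qd - Qs = 32 - 2 = 30.

30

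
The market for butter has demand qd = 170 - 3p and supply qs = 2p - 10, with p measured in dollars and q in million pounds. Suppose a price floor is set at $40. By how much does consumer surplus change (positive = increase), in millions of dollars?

Equilibrium: 170 - 3p = 2p - 10, so 180 = 5p and p* = 36, q* = 62.
Because the floor (40) lies above the market-clearing price, it is binding.
At p = 40: qd = 170 - 3·40 = 50 and qs = 2·40 - 10 = 70.
Consumer surplus without the control is ½ · (170/3 - 36) · 62 = 1922/3.
With the floor, consumers buy 50 units at 40, so CS = ½ · (170/3 - 40) · 50 = 1250/3.
Change in consumer surplus = 1250/3 - 1922/3 = -224.

-224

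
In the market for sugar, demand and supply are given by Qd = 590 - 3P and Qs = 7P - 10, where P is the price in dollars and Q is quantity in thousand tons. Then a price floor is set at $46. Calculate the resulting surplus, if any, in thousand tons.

0

Setting quantity demanded equal to quantity supplied, 590 - 3P = 7P - 10, gives P* = 60 and Q* = 410.
The floor of 46 is below the equilibrium price 60, so it is not binding; the market clears at P* = 60, Q* = 410.
Since the control does not bind, there is no surplus.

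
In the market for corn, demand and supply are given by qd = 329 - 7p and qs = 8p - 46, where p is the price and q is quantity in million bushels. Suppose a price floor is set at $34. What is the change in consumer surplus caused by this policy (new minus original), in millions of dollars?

-1102.5

Equilibrium: 329 - 7p = 8p - 46, so 375 = 15p and p* = 25, q* = 154.
The floor of 34 is above the equilibrium price 25, so it binds.
At p = 34: qd = 329 - 7·34 = 91 and qs = 8·34 - 46 = 226.
Consumer surplus without the control is ½ · (47 - 25) · 154 = 1694.
With the floor, consumers buy 91 units at 34, so CS = ½ · (47 - 34) · 91 = 591.5.
Change in consumer surplus = 591.5 - 1694 = -1102.5.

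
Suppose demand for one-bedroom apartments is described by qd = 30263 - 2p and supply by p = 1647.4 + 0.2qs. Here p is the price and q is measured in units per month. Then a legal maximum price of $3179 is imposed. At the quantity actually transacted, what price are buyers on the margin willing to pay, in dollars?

Rearranging supply gives qs = 5p - 8237. Equilibrium: 30263 - 2p = 5p - 8237, so 38500 = 7p and p* = 5500, q* = 19263.
The ceiling of 3179 is below the equilibrium price 5500, so it binds.
At p = 3179: qd = 30263 - 2·3179 = 23905 and qs = 5·3179 - 8237 = 7658.
Only 7658 units reach the market. On the demand curve, the marginal buyer's willingness to pay at q = 7658 is (30263 - 7658)/2 = 11302.5.

11302.5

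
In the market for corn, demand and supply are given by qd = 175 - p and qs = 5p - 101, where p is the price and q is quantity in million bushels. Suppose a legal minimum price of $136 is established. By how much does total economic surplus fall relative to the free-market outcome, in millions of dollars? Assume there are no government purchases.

Setting quantity demanded equal to quantity supplied, 175 - p = 5p - 101, gives p* = 46 and q* = 129.
The floor of 136 is above the equilibrium price 46, so it binds.
At p = 136: qd = 175 - 136 = 39 and qs = 5·136 - 101 = 579.
Quantity traded falls to 39. At q = 39 the demand price is 175 - 39 = 136 and the supply price is (101 + 39)/5 = 28.
Deadweight loss = ½ · (136 - 28) · (129 - 39) = ½ · 108 · 90 = 4860.

4860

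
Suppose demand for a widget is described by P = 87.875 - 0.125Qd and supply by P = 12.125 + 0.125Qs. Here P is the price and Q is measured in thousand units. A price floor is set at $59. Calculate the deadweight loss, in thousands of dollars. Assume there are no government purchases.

Rearranging demand gives Qd = 703 - 8P; rearranging supply gives Qs = 8P - 97. In a free market, 703 - 8P = 8P - 97 gives the equilibrium P* = 50, Q* = 303.
Because the floor (59) lies above the market-clearing price, it is binding.
At P = 59: Qd = 703 - 8·59 = 231 and Qs = 8·59 - 97 = 375.
Quantity traded falls to 231. At Q = 231 the demand price is (703 - 231)/8 = 59 and the supply price is (97 + 231)/8 = 41.
Deadweight loss = ½ · (59 - 41) · (303 - 231) = ½ · 18 · 72 = 648.

648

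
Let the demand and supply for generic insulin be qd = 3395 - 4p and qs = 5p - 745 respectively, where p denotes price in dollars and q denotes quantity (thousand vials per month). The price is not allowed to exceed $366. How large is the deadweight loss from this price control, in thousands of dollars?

In a free market, 3395 - 4p = 5p - 745 gives the equilibrium p* = 460, q* = 1555.
The ceiling of 366 is below the equilibrium price 460, so it binds.
At p = 366: qd = 3395 - 4·366 = 1931 and qs = 5·366 - 745 = 1085.
Quantity traded falls to 1085. At q = 1085 the demand price is (3395 - 1085)/4 = 577.5 and the supply price is (745 + 1085)/5 = 366.
Deadweight loss = ½ · (577.5 - 366) · (1555 - 1085) = ½ · 211.5 · 470 = 49702.5.

49702.5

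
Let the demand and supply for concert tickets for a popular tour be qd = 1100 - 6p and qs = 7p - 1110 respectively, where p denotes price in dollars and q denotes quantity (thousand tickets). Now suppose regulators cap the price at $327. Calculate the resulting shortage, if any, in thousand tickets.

Setting quantity demanded equal to quantity supplied, 1100 - 6p = 7p - 1110, gives p* = 170 and q* = 80.
Since 327 is above p* = 170, the ceiling does not bind and the free-market outcome prevails.
Since the control does not bind, there is no shortage.

0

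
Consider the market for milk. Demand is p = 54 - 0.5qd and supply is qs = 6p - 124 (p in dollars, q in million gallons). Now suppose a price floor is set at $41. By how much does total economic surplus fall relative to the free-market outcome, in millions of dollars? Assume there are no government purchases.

Rearranging demand gives qd = 108 - 2p. Without the control the market clears where 108 - 2p = 6p - 124, i.e. p* = 29 and q* = 50.
Since 41 > 29, the floor is binding.
At p = 41: qd = 108 - 2·41 = 26 and qs = 6·41 - 124 = 122.
Quantity traded falls to 26. At q = 26 the demand price is (108 - 26)/2 = 41 and the supply price is (124 + 26)/6 = 25.
Deadweight loss = ½ · (41 - 25) · (50 - 26) = ½ · 16 · 24 = 192.

192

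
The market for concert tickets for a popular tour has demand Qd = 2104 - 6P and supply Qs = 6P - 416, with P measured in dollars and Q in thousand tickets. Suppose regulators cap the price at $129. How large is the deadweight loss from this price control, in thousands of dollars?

39366

Setting quantity demanded equal to quantity supplied, 2104 - 6P = 6P - 416, gives P* = 210 and Q* = 844.
Because the ceiling (129) lies below the market-clearing price, it is binding.
At P = 129: Qd = 2104 - 6·129 = 1330 and Qs = 6·129 - 416 = 358.
Quantity traded falls to 358. At Q = 358 the demand price is (2104 - 358)/6 = 291 and the supply price is (416 + 358)/6 = 129.
Deadweight loss = ½ · (291 - 129) · (844 - 358) = ½ · 162 · 486 = 39366.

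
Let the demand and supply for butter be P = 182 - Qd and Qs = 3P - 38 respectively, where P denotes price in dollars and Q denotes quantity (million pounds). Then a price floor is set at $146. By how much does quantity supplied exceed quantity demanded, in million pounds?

364

Rearranging demand gives Qd = 182 - P. Without the control the market clears where 182 - P = 3P - 38, i.e. P* = 55 and Q* = 127.
Because the floor (146) lies above the market-clearing price, it is binding.
At P = 146: Qd = 182 - 146 = 36 and Qs = 3·146 - 38 = 400.
Surplus = Qs - Qd = 400 - 36 = 364.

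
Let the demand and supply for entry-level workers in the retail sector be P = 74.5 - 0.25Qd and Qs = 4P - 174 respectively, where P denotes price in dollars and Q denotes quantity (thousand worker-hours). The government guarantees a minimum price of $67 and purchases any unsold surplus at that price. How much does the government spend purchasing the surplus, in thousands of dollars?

4288

Rearranging demand gives Qd = 298 - 4P. Setting quantity demanded equal to quantity supplied, 298 - 4P = 4P - 174, gives P* = 59 and Q* = 62.
Since 67 > 59, the floor is binding.
At P = 67: Qd = 298 - 4·67 = 30 and Qs = 4·67 - 174 = 94.
Surplus = Qs - Qd = 64.
Government expenditure = surplus × support price = 64 × 67 = 4288.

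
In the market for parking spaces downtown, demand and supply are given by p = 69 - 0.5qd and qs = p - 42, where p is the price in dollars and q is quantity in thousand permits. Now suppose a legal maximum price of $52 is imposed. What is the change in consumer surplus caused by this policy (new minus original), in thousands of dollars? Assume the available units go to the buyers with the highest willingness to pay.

64

Rearranging demand gives qd = 138 - 2p. Setting quantity demanded equal to quantity supplied, 138 - 2p = p - 42, gives p* = 60 and q* = 18.
The ceiling of 52 is below the equilibrium price 60, so it binds.
At p = 52: qd = 138 - 2·52 = 34 and qs = 52 - 42 = 10.
Consumer surplus without the control is ½ · (69 - 60) · 18 = 81.
With the ceiling, 10 units are sold at 52 (assume they go to the highest-value buyers). The demand price at q = 10 is 64, so CS = ½ · [(69 - 52) + (64 - 52)] · 10 = 145.
Change in consumer surplus = 145 - 81 = 64.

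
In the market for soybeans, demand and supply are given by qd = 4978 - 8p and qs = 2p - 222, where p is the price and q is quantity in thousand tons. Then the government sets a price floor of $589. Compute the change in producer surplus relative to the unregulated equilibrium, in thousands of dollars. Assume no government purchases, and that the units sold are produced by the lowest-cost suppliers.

-57822

Setting quantity demanded equal to quantity supplied, 4978 - 8p = 2p - 222, gives p* = 520 and q* = 818.
Since 589 > 520, the floor is binding.
At p = 589: qd = 4978 - 8·589 = 266 and qs = 2·589 - 222 = 956.
Producer surplus without the control is ½ · (520 - 111) · 818 = 167281.
With the floor, 266 units are sold at 589. The supply price at q = 266 is 244, so PS = ½ · [(589 - 111) + (589 - 244)] · 266 = 109459.
Change in producer surplus = 109459 - 167281 = -57822.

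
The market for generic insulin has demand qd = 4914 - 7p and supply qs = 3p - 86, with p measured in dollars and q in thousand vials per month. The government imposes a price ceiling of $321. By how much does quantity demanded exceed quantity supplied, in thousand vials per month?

Setting quantity demanded equal to quantity supplied, 4914 - 7p = 3p - 86, gives p* = 500 and q* = 1414.
The ceiling of 321 is below the equilibrium price 500, so it binds.
At p = 321: qd = 4914 - 7·321 = 2667 and qs = 3·321 - 86 = 877.
Shortage = qd - qs = 2667 - 877 = 1790.

1790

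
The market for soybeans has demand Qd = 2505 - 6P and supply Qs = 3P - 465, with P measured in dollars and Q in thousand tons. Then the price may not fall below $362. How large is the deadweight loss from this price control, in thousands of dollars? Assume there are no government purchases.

Without the control the market clears where 2505 - 6P = 3P - 465, i.e. P* = 330 and Q* = 525.
Since 362 > 330, the floor is binding.
At P = 362: Qd = 2505 - 6·362 = 333 and Qs = 3·362 - 465 = 621.
Quantity traded falls to 333. At Q = 333 the demand price is (2505 - 333)/6 = 362 and the supply price is (465 + 333)/3 = 266.
Deadweight loss = ½ · (362 - 266) · (525 - 333) = ½ · 96 · 192 = 9216.

9216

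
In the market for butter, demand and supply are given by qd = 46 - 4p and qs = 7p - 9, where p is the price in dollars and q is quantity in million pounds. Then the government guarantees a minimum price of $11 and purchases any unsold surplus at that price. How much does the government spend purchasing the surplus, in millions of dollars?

726

Equilibrium: 46 - 4p = 7p - 9, so 55 = 11p and p* = 5, q* = 26.
Because the floor (11) lies above the market-clearing price, it is binding.
At p = 11: qd = 46 - 4·11 = 2 and qs = 7·11 - 9 = 68.
Surplus = qs - qd = 66.
Government expenditure = surplus × support price = 66 × 11 = 726.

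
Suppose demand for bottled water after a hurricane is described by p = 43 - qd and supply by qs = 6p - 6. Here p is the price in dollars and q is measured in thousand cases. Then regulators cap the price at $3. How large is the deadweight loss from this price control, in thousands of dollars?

336

Rearranging demand gives qd = 43 - p. Setting quantity demanded equal to quantity supplied, 43 - p = 6p - 6, gives p* = 7 and q* = 36.
The ceiling of 3 is below the equilibrium price 7, so it binds.
At p = 3: qd = 43 - 3 = 40 and qs = 6·3 - 6 = 12.
Quantity traded falls to 12. At q = 12 the demand price is 43 - 12 = 31 and the supply price is (6 + 12)/6 = 3.
Deadweight loss = ½ · (31 - 3) · (36 - 12) = ½ · 28 · 24 = 336.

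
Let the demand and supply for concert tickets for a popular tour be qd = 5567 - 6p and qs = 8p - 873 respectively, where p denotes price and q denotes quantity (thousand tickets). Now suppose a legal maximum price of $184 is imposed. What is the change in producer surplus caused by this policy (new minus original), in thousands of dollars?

In a free market, 5567 - 6p = 8p - 873 gives the equilibrium p* = 460, q* = 2807.
The ceiling of 184 is below the equilibrium price 460, so it binds.
At p = 184: qd = 5567 - 6·184 = 4463 and qs = 8·184 - 873 = 599.
Producer surplus without the control is ½ · (460 - 109.125) · 2807 = 492453.0625.
With the ceiling, producers sell 599 units at 184, so PS = ½ · (184 - 109.125) · 599 = 22425.0625.
Change in producer surplus = 22425.0625 - 492453.0625 = -470028.

-470028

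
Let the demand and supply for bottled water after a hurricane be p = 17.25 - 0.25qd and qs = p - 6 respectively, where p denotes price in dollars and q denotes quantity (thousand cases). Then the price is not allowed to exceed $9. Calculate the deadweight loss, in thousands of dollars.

22.5

Rearranging demand gives qd = 69 - 4p. Setting quantity demanded equal to quantity supplied, 69 - 4p = p - 6, gives p* = 15 and q* = 9.
Because the ceiling (9) lies below the market-clearing price, it is binding.
At p = 9: qd = 69 - 4·9 = 33 and qs = 9 - 6 = 3.
Quantity traded falls to 3. At q = 3 the demand price is (69 - 3)/4 = 16.5 and the supply price is 6 + 3 = 9.
Deadweight loss = ½ · (16.5 - 9) · (9 - 3) = ½ · 7.5 · 6 = 22.5.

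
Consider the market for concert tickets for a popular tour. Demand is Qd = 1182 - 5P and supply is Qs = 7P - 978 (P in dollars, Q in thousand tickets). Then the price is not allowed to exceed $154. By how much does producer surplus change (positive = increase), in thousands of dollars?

-4966

Setting quantity demanded equal to quantity supplied, 1182 - 5P = 7P - 978, gives P* = 180 and Q* = 282.
The ceiling of 154 is below the equilibrium price 180, so it binds.
At P = 154: Qd = 1182 - 5·154 = 412 and Qs = 7·154 - 978 = 100.
Producer surplus without the control is ½ · (180 - 978/7) · 282 = 39762/7.
With the ceiling, producers sell 100 units at 154, so PS = ½ · (154 - 978/7) · 100 = 5000/7.
Change in producer surplus = 5000/7 - 39762/7 = -4966.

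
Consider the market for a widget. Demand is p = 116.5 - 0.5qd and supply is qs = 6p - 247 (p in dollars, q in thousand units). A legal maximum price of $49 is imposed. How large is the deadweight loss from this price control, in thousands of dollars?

1452

Rearranging demand gives qd = 233 - 2p. Equilibrium: 233 - 2p = 6p - 247, so 480 = 8p and p* = 60, q* = 113.
The ceiling of 49 is below the equilibrium price 60, so it binds.
At p = 49: qd = 233 - 2·49 = 135 and qs = 6·49 - 247 = 47.
Quantity traded falls to 47. At q = 47 the demand price is (233 - 47)/2 = 93 and the supply price is (247 + 47)/6 = 49.
Deadweight loss = ½ · (93 - 49) · (113 - 47) = ½ · 44 · 66 = 1452.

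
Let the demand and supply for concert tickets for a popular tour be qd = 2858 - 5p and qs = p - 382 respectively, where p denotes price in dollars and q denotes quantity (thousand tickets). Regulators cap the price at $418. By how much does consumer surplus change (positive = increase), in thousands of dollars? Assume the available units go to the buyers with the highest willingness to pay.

2903.6

Setting quantity demanded equal to quantity supplied, 2858 - 5p = p - 382, gives p* = 540 and q* = 158.
The ceiling of 418 is below the equilibrium price 540, so it binds.
At p = 418: qd = 2858 - 5·418 = 768 and qs = 418 - 382 = 36.
Consumer surplus without the control is ½ · (571.6 - 540) · 158 = 2496.4.
With the ceiling, 36 units are sold at 418 (assume they go to the highest-value buyers). The demand price at q = 36 is 564.4, so CS = ½ · [(571.6 - 418) + (564.4 - 418)] · 36 = 5400.
Change in consumer surplus = 5400 - 2496.4 = 2903.6.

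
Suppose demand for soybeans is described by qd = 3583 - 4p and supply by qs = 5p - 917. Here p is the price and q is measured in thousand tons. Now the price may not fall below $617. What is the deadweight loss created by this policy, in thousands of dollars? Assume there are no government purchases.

Without the control the market clears where 3583 - 4p = 5p - 917, i.e. p* = 500 and q* = 1583.
Since 617 > 500, the floor is binding.
At p = 617: qd = 3583 - 4·617 = 1115 and qs = 5·617 - 917 = 2168.
Quantity traded falls to 1115. At q = 1115 the demand price is (3583 - 1115)/4 = 617 and the supply price is (917 + 1115)/5 = 406.4.
Deadweight loss = ½ · (617 - 406.4) · (1583 - 1115) = ½ · 210.6 · 468 = 49280.4.

49280.4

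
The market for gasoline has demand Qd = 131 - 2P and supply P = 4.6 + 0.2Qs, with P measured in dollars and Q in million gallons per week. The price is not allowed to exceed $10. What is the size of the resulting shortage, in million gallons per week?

84

Rearranging supply gives Qs = 5P - 23. Setting quantity demanded equal to quantity supplied, 131 - 2P = 5P - 23, gives P* = 22 and Q* = 87.
Because the ceiling (10) lies below the market-clearing price, it is binding.
At P = 10: Qd = 131 - 2·10 = 111 and Qs = 5·10 - 23 = 27.
Shortage = Qd - Qs = 111 - 27 = 84.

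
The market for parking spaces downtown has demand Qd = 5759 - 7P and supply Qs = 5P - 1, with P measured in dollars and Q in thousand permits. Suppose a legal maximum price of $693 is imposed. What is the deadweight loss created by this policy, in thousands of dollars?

Without the control the market clears where 5759 - 7P = 5P - 1, i.e. P* = 480 and Q* = 2399.
The ceiling of 693 is above the equilibrium price 480, so it is not binding; the market clears at P* = 480, Q* = 2399.
Since the control does not bind, no trades are prevented and deadweight loss is zero.

0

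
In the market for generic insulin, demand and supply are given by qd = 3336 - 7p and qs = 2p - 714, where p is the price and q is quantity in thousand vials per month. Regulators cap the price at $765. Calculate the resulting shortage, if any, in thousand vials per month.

Without the control the market clears where 3336 - 7p = 2p - 714, i.e. p* = 450 and q* = 186.
Since 765 is above p* = 450, the ceiling does not bind and the free-market outcome prevails.
Since the control does not bind, there is no shortage.

0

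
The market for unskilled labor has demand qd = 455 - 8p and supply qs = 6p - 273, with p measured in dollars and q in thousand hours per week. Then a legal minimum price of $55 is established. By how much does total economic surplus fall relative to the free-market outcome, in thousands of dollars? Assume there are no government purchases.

84

In a free market, 455 - 8p = 6p - 273 gives the equilibrium p* = 52, q* = 39.
Because the floor (55) lies above the market-clearing price, it is binding.
At p = 55: qd = 455 - 8·55 = 15 and qs = 6·55 - 273 = 57.
Quantity traded falls to 15. At q = 15 the demand price is (455 - 15)/8 = 55 and the supply price is (273 + 15)/6 = 48.
Deadweight loss = ½ · (55 - 48) · (39 - 15) = ½ · 7 · 24 = 84.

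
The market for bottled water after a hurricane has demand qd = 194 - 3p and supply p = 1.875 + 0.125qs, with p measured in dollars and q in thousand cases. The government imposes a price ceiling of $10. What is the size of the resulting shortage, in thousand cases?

99

Rearranging supply gives qs = 8p - 15. Equilibrium: 194 - 3p = 8p - 15, so 209 = 11p and p* = 19, q* = 137.
The ceiling of 10 is below the equilibrium price 19, so it binds.
At p = 10: qd = 194 - 3·10 = 164 and qs = 8·10 - 15 = 65.
Shortage = qd - qs = 164 - 65 = 99.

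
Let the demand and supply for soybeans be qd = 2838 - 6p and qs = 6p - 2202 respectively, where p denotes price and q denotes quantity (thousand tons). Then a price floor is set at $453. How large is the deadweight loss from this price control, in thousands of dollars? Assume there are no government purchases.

Equilibrium: 2838 - 6p = 6p - 2202, so 5040 = 12p and p* = 420, q* = 318.
The floor of 453 is above the equilibrium price 420, so it binds.
At p = 453: qd = 2838 - 6·453 = 120 and qs = 6·453 - 2202 = 516.
Quantity traded falls to 120. At q = 120 the demand price is (2838 - 120)/6 = 453 and the supply price is (2202 + 120)/6 = 387.
Deadweight loss = ½ · (453 - 387) · (318 - 120) = ½ · 66 · 198 = 6534.

6534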